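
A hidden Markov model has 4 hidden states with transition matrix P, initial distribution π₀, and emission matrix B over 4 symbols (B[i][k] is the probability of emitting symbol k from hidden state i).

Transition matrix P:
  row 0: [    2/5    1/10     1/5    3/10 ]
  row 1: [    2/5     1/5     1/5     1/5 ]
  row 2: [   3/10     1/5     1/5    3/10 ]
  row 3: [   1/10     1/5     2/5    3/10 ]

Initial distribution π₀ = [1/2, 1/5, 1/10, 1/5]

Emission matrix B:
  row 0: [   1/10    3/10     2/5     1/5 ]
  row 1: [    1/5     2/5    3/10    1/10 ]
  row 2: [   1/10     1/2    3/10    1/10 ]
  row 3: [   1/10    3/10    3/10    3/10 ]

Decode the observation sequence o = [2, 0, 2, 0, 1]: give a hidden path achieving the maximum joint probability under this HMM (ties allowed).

t=0: δ = [2.000e-01, 6.000e-02, 3.000e-02, 6.000e-02]  (obs o_0=2)
t=1: δ = [8.000e-03, 4.000e-03, 4.000e-03, 6.000e-03]  ψ = [0, 0, 0, 0]  (obs o_1=0)
t=2: δ = [1.280e-03, 3.600e-04, 7.200e-04, 7.200e-04]  ψ = [0, 3, 3, 0]  (obs o_2=2)
t=3: δ = [5.120e-05, 2.880e-05, 2.880e-05, 3.840e-05]  ψ = [0, 2, 3, 0]  (obs o_3=0)
t=4: δ = [6.144e-06, 3.072e-06, 7.680e-06, 4.608e-06]  ψ = [0, 3, 3, 0]  (obs o_4=1)
backtrack: best end state = 2; path = [0, 0, 0, 3, 2]

path = [0, 0, 0, 3, 2]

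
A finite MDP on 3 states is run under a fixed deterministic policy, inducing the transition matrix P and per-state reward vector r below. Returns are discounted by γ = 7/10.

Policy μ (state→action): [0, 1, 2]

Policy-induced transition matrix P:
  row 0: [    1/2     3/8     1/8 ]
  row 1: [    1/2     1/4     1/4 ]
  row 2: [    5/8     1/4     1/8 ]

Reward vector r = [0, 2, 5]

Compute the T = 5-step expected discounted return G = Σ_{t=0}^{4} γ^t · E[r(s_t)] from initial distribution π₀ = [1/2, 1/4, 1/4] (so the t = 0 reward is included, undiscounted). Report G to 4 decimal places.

G = 4.2933

t=0: π = [0.5000, 0.2500, 0.2500], E[r] = 1.7500, γ^t·E[r] = 1.750000, running G = 1.750000
t=1: π = [0.5313, 0.3125, 0.1563], E[r] = 1.4063, γ^t·E[r] = 0.984375, running G = 2.734375
t=2: π = [0.5195, 0.3164, 0.1641], E[r] = 1.4531, γ^t·E[r] = 0.712031, running G = 3.446406
t=3: π = [0.5205, 0.3149, 0.1646], E[r] = 1.4526, γ^t·E[r] = 0.498254, running G = 3.944661
t=4: π = [0.5206, 0.3151, 0.1644], E[r] = 1.4520, γ^t·E[r] = 0.348617, running G = 4.293278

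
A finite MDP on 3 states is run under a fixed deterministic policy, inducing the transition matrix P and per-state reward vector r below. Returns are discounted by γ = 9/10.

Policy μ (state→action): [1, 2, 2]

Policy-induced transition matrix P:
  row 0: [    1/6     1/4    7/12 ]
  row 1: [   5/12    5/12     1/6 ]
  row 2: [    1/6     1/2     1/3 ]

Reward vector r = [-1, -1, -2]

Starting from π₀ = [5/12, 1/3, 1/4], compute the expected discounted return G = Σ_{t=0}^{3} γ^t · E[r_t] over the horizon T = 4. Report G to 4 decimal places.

G = -4.5444

t=0: π = [0.4167, 0.3333, 0.2500], E[r] = -1.2500, γ^t·E[r] = -1.250000, running G = -1.250000
t=1: π = [0.2500, 0.3681, 0.3819], E[r] = -1.3819, γ^t·E[r] = -1.243750, running G = -2.493750
t=2: π = [0.2587, 0.4068, 0.3345], E[r] = -1.3345, γ^t·E[r] = -1.080938, running G = -3.574688
t=3: π = [0.2684, 0.4014, 0.3302], E[r] = -1.3302, γ^t·E[r] = -0.969715, running G = -4.544402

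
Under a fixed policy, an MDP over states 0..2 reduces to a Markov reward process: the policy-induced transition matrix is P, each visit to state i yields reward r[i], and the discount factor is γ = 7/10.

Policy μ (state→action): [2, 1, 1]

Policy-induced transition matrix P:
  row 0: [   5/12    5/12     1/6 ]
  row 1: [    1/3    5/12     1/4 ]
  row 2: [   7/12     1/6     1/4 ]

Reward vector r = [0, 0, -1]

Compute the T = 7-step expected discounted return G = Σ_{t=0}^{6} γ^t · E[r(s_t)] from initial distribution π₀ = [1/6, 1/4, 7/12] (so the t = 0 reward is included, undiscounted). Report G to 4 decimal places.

t=0: π = [0.1667, 0.2500, 0.5833], E[r] = -0.5833, γ^t·E[r] = -0.583333, running G = -0.583333
t=1: π = [0.4931, 0.2708, 0.2361], E[r] = -0.2361, γ^t·E[r] = -0.165278, running G = -0.748611
t=2: π = [0.4334, 0.3576, 0.2089], E[r] = -0.2089, γ^t·E[r] = -0.102367, running G = -0.850978
t=3: π = [0.4217, 0.3644, 0.2139], E[r] = -0.2139, γ^t·E[r] = -0.073361, running G = -0.924339
t=4: π = [0.4219, 0.3632, 0.2149], E[r] = -0.2149, γ^t·E[r] = -0.051588, running G = -0.975926
t=5: π = [0.4222, 0.3630, 0.2148], E[r] = -0.2148, γ^t·E[r] = -0.036108, running G = -1.012034
t=6: π = [0.4222, 0.3630, 0.2148], E[r] = -0.2148, γ^t·E[r] = -0.025273, running G = -1.037307

G = -1.0373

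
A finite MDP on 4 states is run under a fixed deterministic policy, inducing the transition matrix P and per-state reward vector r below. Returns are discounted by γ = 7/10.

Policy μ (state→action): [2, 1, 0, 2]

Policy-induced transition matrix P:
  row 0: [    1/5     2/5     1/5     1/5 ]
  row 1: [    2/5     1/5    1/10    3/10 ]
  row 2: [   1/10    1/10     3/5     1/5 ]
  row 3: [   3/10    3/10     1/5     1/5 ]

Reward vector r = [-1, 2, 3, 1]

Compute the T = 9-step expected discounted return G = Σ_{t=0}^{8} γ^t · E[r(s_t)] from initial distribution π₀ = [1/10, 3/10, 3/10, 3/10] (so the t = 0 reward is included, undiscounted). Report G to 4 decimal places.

G = 4.6174

t=0: π = [0.1000, 0.3000, 0.3000, 0.3000], E[r] = 1.7000, γ^t·E[r] = 1.700000, running G = 1.700000
t=1: π = [0.2600, 0.2200, 0.2900, 0.2300], E[r] = 1.2800, γ^t·E[r] = 0.896000, running G = 2.596000
t=2: π = [0.2380, 0.2460, 0.2940, 0.2220], E[r] = 1.3580, γ^t·E[r] = 0.665420, running G = 3.261420
t=3: π = [0.2420, 0.2404, 0.2930, 0.2246], E[r] = 1.3424, γ^t·E[r] = 0.460443, running G = 3.721863
t=4: π = [0.2412, 0.2416, 0.2932, 0.2240], E[r] = 1.3454, γ^t·E[r] = 0.323031, running G = 4.044894
t=5: π = [0.2414, 0.2413, 0.2931, 0.2242], E[r] = 1.3448, γ^t·E[r] = 0.226012, running G = 4.270906
t=6: π = [0.2414, 0.2414, 0.2931, 0.2241], E[r] = 1.3449, γ^t·E[r] = 0.158221, running G = 4.429128
t=7: π = [0.2414, 0.2414, 0.2931, 0.2241], E[r] = 1.3448, γ^t·E[r] = 0.110752, running G = 4.539880
t=8: π = [0.2414, 0.2414, 0.2931, 0.2241], E[r] = 1.3448, γ^t·E[r] = 0.077527, running G = 4.617407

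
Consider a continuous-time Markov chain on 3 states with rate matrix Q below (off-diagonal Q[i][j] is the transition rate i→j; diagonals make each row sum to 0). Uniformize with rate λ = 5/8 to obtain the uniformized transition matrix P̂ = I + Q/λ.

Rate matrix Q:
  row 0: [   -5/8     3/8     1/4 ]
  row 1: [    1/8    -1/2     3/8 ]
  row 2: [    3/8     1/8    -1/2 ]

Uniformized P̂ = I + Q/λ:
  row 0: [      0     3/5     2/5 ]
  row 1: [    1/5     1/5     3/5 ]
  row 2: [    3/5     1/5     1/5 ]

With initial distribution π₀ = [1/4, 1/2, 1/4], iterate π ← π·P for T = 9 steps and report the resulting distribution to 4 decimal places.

π = [0.2955, 0.3181, 0.3864]

t=0: π = [0.2500, 0.5000, 0.2500]
t=1: π = [0.2500, 0.3000, 0.4500]
t=2: π = [0.3300, 0.3000, 0.3700]
t=3: π = [0.2820, 0.3320, 0.3860]
t=4: π = [0.2980, 0.3128, 0.3892]
t=5: π = [0.2961, 0.3192, 0.3847]
t=6: π = [0.2947, 0.3184, 0.3869]
t=7: π = [0.2958, 0.3179, 0.3863]
t=8: π = [0.2954, 0.3183, 0.3863]
t=9: π = [0.2955, 0.3181, 0.3864]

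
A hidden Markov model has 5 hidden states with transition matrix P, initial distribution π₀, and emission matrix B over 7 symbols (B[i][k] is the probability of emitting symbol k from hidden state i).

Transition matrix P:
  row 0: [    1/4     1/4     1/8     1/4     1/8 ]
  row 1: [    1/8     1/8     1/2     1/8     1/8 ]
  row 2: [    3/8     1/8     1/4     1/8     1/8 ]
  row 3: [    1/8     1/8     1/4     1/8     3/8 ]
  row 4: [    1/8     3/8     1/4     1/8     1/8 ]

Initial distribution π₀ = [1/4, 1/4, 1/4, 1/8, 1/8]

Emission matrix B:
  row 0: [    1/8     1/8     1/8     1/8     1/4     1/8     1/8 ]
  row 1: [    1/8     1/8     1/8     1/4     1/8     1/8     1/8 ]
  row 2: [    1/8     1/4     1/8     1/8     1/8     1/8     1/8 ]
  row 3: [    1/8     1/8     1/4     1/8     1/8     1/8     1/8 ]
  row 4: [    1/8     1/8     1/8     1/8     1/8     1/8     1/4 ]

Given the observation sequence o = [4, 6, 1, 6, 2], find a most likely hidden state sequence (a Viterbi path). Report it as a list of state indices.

path = [0, 1, 2, 0, 3]

t=0: δ = [6.250e-02, 3.125e-02, 3.125e-02, 1.562e-02, 1.562e-02]  (obs o_0=4)
t=1: δ = [1.953e-03, 1.953e-03, 1.953e-03, 1.953e-03, 1.953e-03]  ψ = [0, 0, 1, 0, 0]  (obs o_1=6)
t=2: δ = [9.155e-05, 9.155e-05, 2.441e-04, 6.104e-05, 9.155e-05]  ψ = [2, 4, 1, 0, 3]  (obs o_2=1)
t=3: δ = [1.144e-05, 4.292e-06, 7.629e-06, 3.815e-06, 7.629e-06]  ψ = [2, 4, 2, 2, 2]  (obs o_3=6)
t=4: δ = [3.576e-07, 3.576e-07, 2.682e-07, 7.153e-07, 1.788e-07]  ψ = [0, 0, 1, 0, 0]  (obs o_4=2)
backtrack: best end state = 3; path = [0, 1, 2, 0, 3]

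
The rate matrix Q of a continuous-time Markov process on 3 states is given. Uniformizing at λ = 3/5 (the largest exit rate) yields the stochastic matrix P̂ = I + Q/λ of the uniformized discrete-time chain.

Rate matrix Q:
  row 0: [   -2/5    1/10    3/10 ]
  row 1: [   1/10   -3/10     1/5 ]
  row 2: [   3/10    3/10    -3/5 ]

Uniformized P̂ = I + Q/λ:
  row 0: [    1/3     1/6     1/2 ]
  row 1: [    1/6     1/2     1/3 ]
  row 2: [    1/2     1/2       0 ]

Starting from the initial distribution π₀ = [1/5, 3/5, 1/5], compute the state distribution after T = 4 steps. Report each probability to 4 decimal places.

π = [0.3160, 0.3963, 0.2877]

t=0: π = [0.2000, 0.6000, 0.2000]
t=1: π = [0.2667, 0.4333, 0.3000]
t=2: π = [0.3111, 0.4111, 0.2778]
t=3: π = [0.3111, 0.3963, 0.2926]
t=4: π = [0.3160, 0.3963, 0.2877]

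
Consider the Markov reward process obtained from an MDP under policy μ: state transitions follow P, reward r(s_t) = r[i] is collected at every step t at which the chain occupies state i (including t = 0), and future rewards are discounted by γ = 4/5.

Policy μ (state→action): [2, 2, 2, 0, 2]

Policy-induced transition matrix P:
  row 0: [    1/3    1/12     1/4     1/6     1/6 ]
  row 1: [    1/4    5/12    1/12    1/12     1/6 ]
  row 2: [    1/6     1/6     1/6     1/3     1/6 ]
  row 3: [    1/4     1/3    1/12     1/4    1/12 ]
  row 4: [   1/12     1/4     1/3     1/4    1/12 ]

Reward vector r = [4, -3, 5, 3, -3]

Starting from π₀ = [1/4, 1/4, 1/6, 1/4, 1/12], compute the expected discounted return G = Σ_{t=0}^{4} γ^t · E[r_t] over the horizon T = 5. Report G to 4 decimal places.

G = 4.4214

t=0: π = [0.2500, 0.2500, 0.1667, 0.2500, 0.0833], E[r] = 1.5833, γ^t·E[r] = 1.583333, running G = 1.583333
t=1: π = [0.2431, 0.2569, 0.1597, 0.2014, 0.1389], E[r] = 1.1875, γ^t·E[r] = 0.950000, running G = 2.533333
t=2: π = [0.2338, 0.2558, 0.1719, 0.2002, 0.1383], E[r] = 1.2130, γ^t·E[r] = 0.776296, running G = 3.309630
t=3: π = [0.2321, 0.2560, 0.1712, 0.2022, 0.1385], E[r] = 1.2076, γ^t·E[r] = 0.618296, running G = 3.927926
t=4: π = [0.2320, 0.2566, 0.1709, 0.2023, 0.1383], E[r] = 1.2047, γ^t·E[r] = 0.493447, running G = 4.421373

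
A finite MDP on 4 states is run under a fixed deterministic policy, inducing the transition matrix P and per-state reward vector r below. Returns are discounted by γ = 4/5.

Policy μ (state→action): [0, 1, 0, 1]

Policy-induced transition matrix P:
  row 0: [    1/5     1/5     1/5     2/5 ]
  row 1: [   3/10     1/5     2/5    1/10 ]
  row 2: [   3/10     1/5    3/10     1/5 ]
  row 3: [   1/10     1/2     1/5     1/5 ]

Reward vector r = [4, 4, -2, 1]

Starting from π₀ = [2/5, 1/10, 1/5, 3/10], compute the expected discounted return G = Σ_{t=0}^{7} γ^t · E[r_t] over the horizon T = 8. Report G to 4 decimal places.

G = 7.2104

t=0: π = [0.4000, 0.1000, 0.2000, 0.3000], E[r] = 1.9000, γ^t·E[r] = 1.900000, running G = 1.900000
t=1: π = [0.2000, 0.2900, 0.2400, 0.2700], E[r] = 1.7500, γ^t·E[r] = 1.400000, running G = 3.300000
t=2: π = [0.2260, 0.2810, 0.2820, 0.2110], E[r] = 1.6750, γ^t·E[r] = 1.072000, running G = 4.372000
t=3: π = [0.2352, 0.2633, 0.2844, 0.2171], E[r] = 1.6423, γ^t·E[r] = 0.840858, running G = 5.212858
t=4: π = [0.2331, 0.2651, 0.2811, 0.2207], E[r] = 1.6513, γ^t·E[r] = 0.676360, running G = 5.889218
t=5: π = [0.2326, 0.2662, 0.2811, 0.2201], E[r] = 1.6529, γ^t·E[r] = 0.541618, running G = 6.430836
t=6: π = [0.2327, 0.2660, 0.2814, 0.2199], E[r] = 1.6522, γ^t·E[r] = 0.433113, running G = 6.863949
t=7: π = [0.2327, 0.2660, 0.2813, 0.2199], E[r] = 1.6521, γ^t·E[r] = 0.346476, running G = 7.210425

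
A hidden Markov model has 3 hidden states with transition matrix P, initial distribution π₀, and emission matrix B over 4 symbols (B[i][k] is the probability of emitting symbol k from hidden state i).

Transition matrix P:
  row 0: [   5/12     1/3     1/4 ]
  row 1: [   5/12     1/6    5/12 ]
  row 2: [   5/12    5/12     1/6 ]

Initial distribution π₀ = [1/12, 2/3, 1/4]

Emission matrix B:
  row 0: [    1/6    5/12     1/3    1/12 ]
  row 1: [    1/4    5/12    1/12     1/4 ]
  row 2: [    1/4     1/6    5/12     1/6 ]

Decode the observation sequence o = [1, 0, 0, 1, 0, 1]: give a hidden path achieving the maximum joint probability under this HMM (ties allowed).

path = [1, 2, 1, 0, 1, 0]

t=0: δ = [3.472e-02, 2.778e-01, 4.167e-02]  (obs o_0=1)
t=1: δ = [1.929e-02, 1.157e-02, 2.894e-02]  ψ = [1, 1, 1]  (obs o_1=0)
t=2: δ = [2.009e-03, 3.014e-03, 1.206e-03]  ψ = [2, 2, 0]  (obs o_2=0)
t=3: δ = [5.233e-04, 2.791e-04, 2.093e-04]  ψ = [1, 0, 1]  (obs o_3=1)
t=4: δ = [3.634e-05, 4.361e-05, 3.270e-05]  ψ = [0, 0, 0]  (obs o_4=0)
t=5: δ = [7.571e-06, 5.678e-06, 3.028e-06]  ψ = [1, 2, 1]  (obs o_5=1)
backtrack: best end state = 0; path = [1, 2, 1, 0, 1, 0]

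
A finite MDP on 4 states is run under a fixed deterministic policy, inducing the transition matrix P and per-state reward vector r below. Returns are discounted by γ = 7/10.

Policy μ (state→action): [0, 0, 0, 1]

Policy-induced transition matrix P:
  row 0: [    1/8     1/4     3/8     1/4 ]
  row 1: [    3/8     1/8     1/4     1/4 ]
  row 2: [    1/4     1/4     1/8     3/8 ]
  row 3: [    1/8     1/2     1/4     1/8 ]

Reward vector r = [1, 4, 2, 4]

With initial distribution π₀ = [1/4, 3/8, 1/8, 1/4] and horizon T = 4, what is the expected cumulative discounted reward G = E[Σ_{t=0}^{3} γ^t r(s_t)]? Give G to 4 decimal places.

t=0: π = [0.2500, 0.3750, 0.1250, 0.2500], E[r] = 3.0000, γ^t·E[r] = 3.000000, running G = 3.000000
t=1: π = [0.2344, 0.2656, 0.2656, 0.2344], E[r] = 2.7656, γ^t·E[r] = 1.935938, running G = 4.935938
t=2: π = [0.2246, 0.2754, 0.2461, 0.2539], E[r] = 2.8340, γ^t·E[r] = 1.388652, running G = 6.324590
t=3: π = [0.2246, 0.2791, 0.2473, 0.2490], E[r] = 2.8315, γ^t·E[r] = 0.971219, running G = 7.295809

G = 7.2958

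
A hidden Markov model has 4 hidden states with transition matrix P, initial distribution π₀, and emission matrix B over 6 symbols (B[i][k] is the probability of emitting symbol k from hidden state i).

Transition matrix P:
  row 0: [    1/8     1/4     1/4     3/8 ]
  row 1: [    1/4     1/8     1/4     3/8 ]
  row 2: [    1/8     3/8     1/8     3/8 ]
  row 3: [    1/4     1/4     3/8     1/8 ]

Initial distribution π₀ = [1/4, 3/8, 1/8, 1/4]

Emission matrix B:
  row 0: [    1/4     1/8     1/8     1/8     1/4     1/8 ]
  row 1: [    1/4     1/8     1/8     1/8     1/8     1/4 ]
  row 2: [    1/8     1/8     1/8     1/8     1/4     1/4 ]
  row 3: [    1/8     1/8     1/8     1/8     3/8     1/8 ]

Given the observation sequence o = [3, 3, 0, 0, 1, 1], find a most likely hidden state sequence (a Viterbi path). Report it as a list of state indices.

t=0: δ = [3.125e-02, 4.688e-02, 1.562e-02, 3.125e-02]  (obs o_0=3)
t=1: δ = [1.465e-03, 9.766e-04, 1.465e-03, 2.197e-03]  ψ = [1, 0, 1, 1]  (obs o_1=3)
t=2: δ = [1.373e-04, 1.373e-04, 1.030e-04, 6.866e-05]  ψ = [3, 2, 3, 0]  (obs o_2=0)
t=3: δ = [8.583e-06, 9.656e-06, 4.292e-06, 6.437e-06]  ψ = [1, 2, 0, 0]  (obs o_3=0)
t=4: δ = [3.017e-07, 2.682e-07, 3.017e-07, 4.526e-07]  ψ = [1, 0, 1, 1]  (obs o_4=1)
t=5: δ = [1.414e-08, 1.414e-08, 2.122e-08, 1.414e-08]  ψ = [3, 2, 3, 0]  (obs o_5=1)
backtrack: best end state = 2; path = [1, 3, 2, 1, 3, 2]

path = [1, 3, 2, 1, 3, 2]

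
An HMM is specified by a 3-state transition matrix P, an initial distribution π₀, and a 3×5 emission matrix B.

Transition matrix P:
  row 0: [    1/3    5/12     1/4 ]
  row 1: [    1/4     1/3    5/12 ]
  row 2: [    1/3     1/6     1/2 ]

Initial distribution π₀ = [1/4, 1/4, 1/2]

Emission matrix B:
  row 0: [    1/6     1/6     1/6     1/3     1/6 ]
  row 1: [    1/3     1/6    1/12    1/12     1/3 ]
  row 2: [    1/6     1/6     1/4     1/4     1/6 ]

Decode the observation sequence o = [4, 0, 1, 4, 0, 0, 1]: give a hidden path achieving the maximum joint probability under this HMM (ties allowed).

path = [1, 1, 1, 1, 1, 1, 2]

t=0: δ = [4.167e-02, 8.333e-02, 8.333e-02]  (obs o_0=4)
t=1: δ = [4.630e-03, 9.259e-03, 6.944e-03]  ψ = [2, 1, 2]  (obs o_1=0)
t=2: δ = [3.858e-04, 5.144e-04, 6.430e-04]  ψ = [1, 1, 1]  (obs o_2=1)
t=3: δ = [3.572e-05, 5.716e-05, 5.358e-05]  ψ = [2, 1, 2]  (obs o_3=4)
t=4: δ = [2.977e-06, 6.351e-06, 4.465e-06]  ψ = [2, 1, 2]  (obs o_4=0)
t=5: δ = [2.646e-07, 7.056e-07, 4.410e-07]  ψ = [1, 1, 1]  (obs o_5=0)
t=6: δ = [2.940e-08, 3.920e-08, 4.900e-08]  ψ = [1, 1, 1]  (obs o_6=1)
backtrack: best end state = 2; path = [1, 1, 1, 1, 1, 1, 2]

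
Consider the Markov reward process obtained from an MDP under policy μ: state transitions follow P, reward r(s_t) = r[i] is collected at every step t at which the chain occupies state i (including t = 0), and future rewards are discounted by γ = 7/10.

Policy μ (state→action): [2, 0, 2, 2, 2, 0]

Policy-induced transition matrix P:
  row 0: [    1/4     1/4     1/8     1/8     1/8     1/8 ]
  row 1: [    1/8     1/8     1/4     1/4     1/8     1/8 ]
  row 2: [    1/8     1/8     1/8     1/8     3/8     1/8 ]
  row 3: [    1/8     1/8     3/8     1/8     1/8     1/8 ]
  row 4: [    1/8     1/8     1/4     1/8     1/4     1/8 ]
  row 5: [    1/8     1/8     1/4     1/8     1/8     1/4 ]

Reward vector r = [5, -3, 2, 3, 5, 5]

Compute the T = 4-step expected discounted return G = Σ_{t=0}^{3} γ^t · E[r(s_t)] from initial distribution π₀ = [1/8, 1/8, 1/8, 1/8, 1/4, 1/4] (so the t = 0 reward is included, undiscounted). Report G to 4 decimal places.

t=0: π = [0.1250, 0.1250, 0.1250, 0.1250, 0.2500, 0.2500], E[r] = 3.3750, γ^t·E[r] = 3.375000, running G = 3.375000
t=1: π = [0.1406, 0.1406, 0.2344, 0.1406, 0.1875, 0.1563], E[r] = 2.8906, γ^t·E[r] = 2.023438, running G = 5.398438
t=2: π = [0.1426, 0.1426, 0.2207, 0.1426, 0.2070, 0.1445], E[r] = 2.9121, γ^t·E[r] = 1.426934, running G = 6.825371
t=3: π = [0.1428, 0.1428, 0.2224, 0.1428, 0.2061, 0.1431], E[r] = 2.9045, γ^t·E[r] = 0.996258, running G = 7.821629

G = 7.8216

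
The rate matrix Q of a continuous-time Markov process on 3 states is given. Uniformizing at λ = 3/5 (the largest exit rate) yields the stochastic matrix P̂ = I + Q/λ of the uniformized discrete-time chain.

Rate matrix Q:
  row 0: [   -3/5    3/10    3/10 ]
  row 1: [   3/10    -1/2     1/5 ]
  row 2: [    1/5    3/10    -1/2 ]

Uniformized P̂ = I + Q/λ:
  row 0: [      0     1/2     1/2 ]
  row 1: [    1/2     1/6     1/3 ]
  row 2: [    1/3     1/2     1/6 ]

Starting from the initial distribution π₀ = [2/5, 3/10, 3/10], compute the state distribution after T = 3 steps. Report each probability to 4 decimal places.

t=0: π = [0.4000, 0.3000, 0.3000]
t=1: π = [0.2500, 0.4000, 0.3500]
t=2: π = [0.3167, 0.3667, 0.3167]
t=3: π = [0.2889, 0.3778, 0.3333]

π = [0.2889, 0.3778, 0.3333]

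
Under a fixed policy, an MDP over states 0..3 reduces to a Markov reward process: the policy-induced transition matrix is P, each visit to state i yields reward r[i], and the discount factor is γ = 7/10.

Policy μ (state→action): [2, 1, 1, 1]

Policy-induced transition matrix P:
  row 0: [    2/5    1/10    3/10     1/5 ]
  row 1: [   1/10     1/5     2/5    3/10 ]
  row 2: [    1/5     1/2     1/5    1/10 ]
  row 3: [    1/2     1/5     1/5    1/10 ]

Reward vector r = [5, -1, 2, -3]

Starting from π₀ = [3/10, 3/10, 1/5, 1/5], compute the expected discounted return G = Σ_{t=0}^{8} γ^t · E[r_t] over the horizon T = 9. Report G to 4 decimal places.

t=0: π = [0.3000, 0.3000, 0.2000, 0.2000], E[r] = 1.0000, γ^t·E[r] = 1.000000, running G = 1.000000
t=1: π = [0.2900, 0.2300, 0.2900, 0.1900], E[r] = 1.2300, γ^t·E[r] = 0.861000, running G = 1.861000
t=2: π = [0.2920, 0.2580, 0.2750, 0.1750], E[r] = 1.2270, γ^t·E[r] = 0.601230, running G = 2.462230
t=3: π = [0.2851, 0.2533, 0.2808, 0.1808], E[r] = 1.1914, γ^t·E[r] = 0.408650, running G = 2.870880
t=4: π = [0.2859, 0.2557, 0.2792, 0.1792], E[r] = 1.1948, γ^t·E[r] = 0.286859, running G = 3.157740
t=5: π = [0.2854, 0.2552, 0.2797, 0.1797], E[r] = 1.1919, γ^t·E[r] = 0.200326, running G = 3.358066
t=6: π = [0.2855, 0.2554, 0.2796, 0.1796], E[r] = 1.1924, γ^t·E[r] = 0.140289, running G = 3.498356
t=7: π = [0.2854, 0.2553, 0.2796, 0.1796], E[r] = 1.1922, γ^t·E[r] = 0.098182, running G = 3.596538
t=8: π = [0.2854, 0.2553, 0.2796, 0.1796], E[r] = 1.1923, γ^t·E[r] = 0.068731, running G = 3.665269

G = 3.6653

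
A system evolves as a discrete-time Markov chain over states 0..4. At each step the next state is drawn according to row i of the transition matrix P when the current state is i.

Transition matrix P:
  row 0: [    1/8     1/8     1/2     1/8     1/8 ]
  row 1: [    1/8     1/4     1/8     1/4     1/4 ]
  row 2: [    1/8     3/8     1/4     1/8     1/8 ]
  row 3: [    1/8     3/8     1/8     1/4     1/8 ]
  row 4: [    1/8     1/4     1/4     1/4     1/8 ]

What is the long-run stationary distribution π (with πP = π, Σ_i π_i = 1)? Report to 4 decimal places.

Balance equations π_j = Σ_i π_i·P[i][j]:
  π_0 = 1/8·π_0 + 1/8·π_1 + 1/8·π_2 + 1/8·π_3 + 1/8·π_4
  π_1 = 1/8·π_0 + 1/4·π_1 + 3/8·π_2 + 3/8·π_3 + 1/4·π_4
  π_2 = 1/2·π_0 + 1/8·π_1 + 1/4·π_2 + 1/8·π_3 + 1/4·π_4
  π_3 = 1/8·π_0 + 1/4·π_1 + 1/8·π_2 + 1/4·π_3 + 1/4·π_4
  normalize: π_0 + π_1 + π_2 + π_3 + π_4 = 1
Solving the linear system gives exactly π = [1/8, 21/73, 897/4088, 423/2044, 47/292].

π = [0.1250, 0.2877, 0.2194, 0.2069, 0.1610]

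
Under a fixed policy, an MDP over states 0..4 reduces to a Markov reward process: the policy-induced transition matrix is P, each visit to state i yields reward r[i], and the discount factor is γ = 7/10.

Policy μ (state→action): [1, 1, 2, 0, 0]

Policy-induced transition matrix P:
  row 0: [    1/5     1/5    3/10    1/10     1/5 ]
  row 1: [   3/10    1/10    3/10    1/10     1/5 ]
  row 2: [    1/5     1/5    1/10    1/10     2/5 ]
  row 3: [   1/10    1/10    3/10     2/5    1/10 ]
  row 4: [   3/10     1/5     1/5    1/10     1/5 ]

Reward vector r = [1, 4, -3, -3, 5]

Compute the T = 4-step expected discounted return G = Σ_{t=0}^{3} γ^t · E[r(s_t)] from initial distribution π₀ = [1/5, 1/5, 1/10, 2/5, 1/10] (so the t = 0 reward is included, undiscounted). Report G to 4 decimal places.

t=0: π = [0.2000, 0.2000, 0.1000, 0.4000, 0.1000], E[r] = 0.0000, γ^t·E[r] = 0.000000, running G = 0.000000
t=1: π = [0.1900, 0.1400, 0.2700, 0.2200, 0.1800], E[r] = 0.1800, γ^t·E[r] = 0.126000, running G = 0.126000
t=2: π = [0.2100, 0.1640, 0.2280, 0.1660, 0.2320], E[r] = 0.8440, γ^t·E[r] = 0.413560, running G = 0.539560
t=3: π = [0.2230, 0.1670, 0.2312, 0.1498, 0.2290], E[r] = 0.8930, γ^t·E[r] = 0.306299, running G = 0.845859

G = 0.8459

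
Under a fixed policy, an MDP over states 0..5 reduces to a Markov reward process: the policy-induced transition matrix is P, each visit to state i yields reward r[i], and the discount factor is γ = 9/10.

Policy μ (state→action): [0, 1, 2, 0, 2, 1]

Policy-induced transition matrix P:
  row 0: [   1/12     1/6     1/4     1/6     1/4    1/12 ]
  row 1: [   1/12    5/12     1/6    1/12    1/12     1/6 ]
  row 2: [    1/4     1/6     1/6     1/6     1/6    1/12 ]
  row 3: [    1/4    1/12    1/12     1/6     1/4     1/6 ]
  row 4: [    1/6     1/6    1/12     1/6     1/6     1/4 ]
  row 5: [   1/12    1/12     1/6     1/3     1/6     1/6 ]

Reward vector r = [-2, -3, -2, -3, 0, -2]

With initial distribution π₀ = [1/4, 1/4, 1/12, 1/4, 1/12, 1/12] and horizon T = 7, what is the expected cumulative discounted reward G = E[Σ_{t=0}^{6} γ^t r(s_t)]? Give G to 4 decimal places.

G = -10.7825

t=0: π = [0.2500, 0.2500, 0.0833, 0.2500, 0.0833, 0.0833], E[r] = -2.3333, γ^t·E[r] = -2.333333, running G = -2.333333
t=1: π = [0.1458, 0.2014, 0.1597, 0.1597, 0.1875, 0.1458], E[r] = -1.9861, γ^t·E[r] = -1.787500, running G = -4.120833
t=2: π = [0.1522, 0.1916, 0.1499, 0.1742, 0.1753, 0.1568], E[r] = -2.0150, γ^t·E[r] = -1.632188, running G = -5.753021
t=3: π = [0.1520, 0.1870, 0.1502, 0.1768, 0.1779, 0.1561], E[r] = -2.0080, γ^t·E[r] = -1.463836, running G = -7.216857
t=4: π = [0.1527, 0.1857, 0.1498, 0.1771, 0.1785, 0.1563], E[r] = -2.0058, γ^t·E[r] = -1.316002, running G = -8.532859
t=5: π = [0.1527, 0.1853, 0.1498, 0.1772, 0.1787, 0.1563], E[r] = -2.0052, γ^t·E[r] = -1.184046, running G = -9.716905
t=6: π = [0.1527, 0.1852, 0.1497, 0.1773, 0.1787, 0.1564], E[r] = -2.0050, γ^t·E[r] = -1.065558, running G = -10.782463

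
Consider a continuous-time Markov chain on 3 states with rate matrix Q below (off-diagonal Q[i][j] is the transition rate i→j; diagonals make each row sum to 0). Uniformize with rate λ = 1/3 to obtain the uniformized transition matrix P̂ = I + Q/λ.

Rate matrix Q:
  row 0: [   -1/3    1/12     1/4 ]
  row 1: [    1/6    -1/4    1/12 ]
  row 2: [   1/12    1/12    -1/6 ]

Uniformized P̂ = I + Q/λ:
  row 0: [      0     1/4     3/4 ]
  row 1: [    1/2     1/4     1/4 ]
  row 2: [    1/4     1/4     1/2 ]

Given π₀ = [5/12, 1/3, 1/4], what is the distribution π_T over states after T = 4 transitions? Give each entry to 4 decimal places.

π = [0.2503, 0.2500, 0.4997]

t=0: π = [0.4167, 0.3333, 0.2500]
t=1: π = [0.2292, 0.2500, 0.5208]
t=2: π = [0.2552, 0.2500, 0.4948]
t=3: π = [0.2487, 0.2500, 0.5013]
t=4: π = [0.2503, 0.2500, 0.4997]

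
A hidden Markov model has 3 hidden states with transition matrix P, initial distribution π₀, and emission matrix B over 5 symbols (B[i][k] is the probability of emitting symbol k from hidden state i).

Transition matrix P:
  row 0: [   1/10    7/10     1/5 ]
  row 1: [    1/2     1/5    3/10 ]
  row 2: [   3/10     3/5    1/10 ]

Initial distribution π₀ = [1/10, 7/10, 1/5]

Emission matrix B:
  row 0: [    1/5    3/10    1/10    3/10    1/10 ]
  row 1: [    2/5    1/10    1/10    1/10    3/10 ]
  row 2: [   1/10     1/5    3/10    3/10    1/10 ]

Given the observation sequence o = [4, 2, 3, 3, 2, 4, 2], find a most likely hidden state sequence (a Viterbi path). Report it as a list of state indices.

t=0: δ = [1.000e-02, 2.100e-01, 2.000e-02]  (obs o_0=4)
t=1: δ = [1.050e-02, 4.200e-03, 1.890e-02]  ψ = [1, 1, 1]  (obs o_1=2)
t=2: δ = [1.701e-03, 1.134e-03, 6.300e-04]  ψ = [2, 2, 0]  (obs o_2=3)
t=3: δ = [1.701e-04, 1.191e-04, 1.021e-04]  ψ = [1, 0, 0]  (obs o_3=3)
t=4: δ = [5.953e-06, 1.191e-05, 1.072e-05]  ψ = [1, 0, 1]  (obs o_4=2)
t=5: δ = [5.954e-07, 1.929e-06, 3.572e-07]  ψ = [1, 2, 1]  (obs o_5=4)
t=6: δ = [9.645e-08, 4.167e-08, 1.736e-07]  ψ = [1, 0, 1]  (obs o_6=2)
backtrack: best end state = 2; path = [1, 2, 0, 1, 2, 1, 2]

path = [1, 2, 0, 1, 2, 1, 2]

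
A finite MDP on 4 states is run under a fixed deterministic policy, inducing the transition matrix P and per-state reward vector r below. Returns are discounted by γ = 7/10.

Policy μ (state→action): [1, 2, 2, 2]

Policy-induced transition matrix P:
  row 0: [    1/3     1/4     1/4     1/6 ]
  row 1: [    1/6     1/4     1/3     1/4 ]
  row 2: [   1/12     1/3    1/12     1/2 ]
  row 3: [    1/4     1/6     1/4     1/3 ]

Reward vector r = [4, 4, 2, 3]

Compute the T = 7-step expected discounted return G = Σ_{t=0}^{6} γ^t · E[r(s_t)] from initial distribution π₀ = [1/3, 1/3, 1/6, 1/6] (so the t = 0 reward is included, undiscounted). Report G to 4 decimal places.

G = 10.1326

t=0: π = [0.3333, 0.3333, 0.1667, 0.1667], E[r] = 3.5000, γ^t·E[r] = 3.500000, running G = 3.500000
t=1: π = [0.2222, 0.2500, 0.2500, 0.2778], E[r] = 3.2222, γ^t·E[r] = 2.255556, running G = 5.755556
t=2: π = [0.2060, 0.2477, 0.2292, 0.3171], E[r] = 3.2245, γ^t·E[r] = 1.580023, running G = 7.335579
t=3: π = [0.2083, 0.2427, 0.2324, 0.3166], E[r] = 3.2186, γ^t·E[r] = 1.103965, running G = 8.439544
t=4: π = [0.2084, 0.2430, 0.2315, 0.3171], E[r] = 3.2199, γ^t·E[r] = 0.773100, running G = 9.212644
t=5: π = [0.2085, 0.2429, 0.2317, 0.3169], E[r] = 3.2197, γ^t·E[r] = 0.541140, running G = 9.753784
t=6: π = [0.2085, 0.2429, 0.2316, 0.3170], E[r] = 3.2198, γ^t·E[r] = 0.378806, running G = 10.132589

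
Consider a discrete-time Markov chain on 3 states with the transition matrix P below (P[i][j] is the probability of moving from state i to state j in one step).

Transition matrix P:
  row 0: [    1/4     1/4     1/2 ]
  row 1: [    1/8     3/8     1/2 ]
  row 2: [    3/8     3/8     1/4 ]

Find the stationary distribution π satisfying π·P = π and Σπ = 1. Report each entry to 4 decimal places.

π = [0.2571, 0.3429, 0.4000]

Balance equations π_j = Σ_i π_i·P[i][j]:
  π_0 = 1/4·π_0 + 1/8·π_1 + 3/8·π_2
  π_1 = 1/4·π_0 + 3/8·π_1 + 3/8·π_2
  normalize: π_0 + π_1 + π_2 = 1
Solving the linear system gives exactly π = [9/35, 12/35, 2/5].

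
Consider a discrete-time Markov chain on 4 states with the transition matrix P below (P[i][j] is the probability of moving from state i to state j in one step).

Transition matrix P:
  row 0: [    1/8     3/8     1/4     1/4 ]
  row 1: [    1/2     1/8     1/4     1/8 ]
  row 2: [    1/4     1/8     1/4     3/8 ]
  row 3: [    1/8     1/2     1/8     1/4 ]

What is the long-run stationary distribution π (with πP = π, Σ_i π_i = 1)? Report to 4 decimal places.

π = [0.2576, 0.2803, 0.2197, 0.2424]

Balance equations π_j = Σ_i π_i·P[i][j]:
  π_0 = 1/8·π_0 + 1/2·π_1 + 1/4·π_2 + 1/8·π_3
  π_1 = 3/8·π_0 + 1/8·π_1 + 1/8·π_2 + 1/2·π_3
  π_2 = 1/4·π_0 + 1/4·π_1 + 1/4·π_2 + 1/8·π_3
  normalize: π_0 + π_1 + π_2 + π_3 = 1
Solving the linear system gives exactly π = [17/66, 37/132, 29/132, 8/33].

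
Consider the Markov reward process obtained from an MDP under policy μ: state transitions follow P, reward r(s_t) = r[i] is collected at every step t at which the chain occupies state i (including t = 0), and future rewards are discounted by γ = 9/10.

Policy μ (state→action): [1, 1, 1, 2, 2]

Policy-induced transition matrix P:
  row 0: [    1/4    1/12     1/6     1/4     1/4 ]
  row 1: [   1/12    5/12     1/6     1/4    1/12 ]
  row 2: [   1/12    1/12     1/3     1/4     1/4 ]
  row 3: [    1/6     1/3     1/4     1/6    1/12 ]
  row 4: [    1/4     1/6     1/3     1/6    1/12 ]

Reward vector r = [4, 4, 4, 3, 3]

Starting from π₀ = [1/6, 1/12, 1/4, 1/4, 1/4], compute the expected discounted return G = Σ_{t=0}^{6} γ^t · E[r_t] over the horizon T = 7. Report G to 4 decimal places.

t=0: π = [0.1667, 0.0833, 0.2500, 0.2500, 0.2500], E[r] = 3.5000, γ^t·E[r] = 3.500000, running G = 3.500000
t=1: π = [0.1736, 0.1944, 0.2708, 0.2083, 0.1528], E[r] = 3.6389, γ^t·E[r] = 3.275000, running G = 6.775000
t=2: π = [0.1551, 0.2130, 0.2546, 0.2199, 0.1574], E[r] = 3.6227, γ^t·E[r] = 2.934375, running G = 9.709375
t=3: π = [0.1537, 0.2224, 0.2537, 0.2186, 0.1516], E[r] = 3.6298, γ^t·E[r] = 2.646141, running G = 12.355516
t=4: π = [0.1524, 0.2247, 0.2524, 0.2192, 0.1512], E[r] = 3.6296, γ^t·E[r] = 2.381389, running G = 14.736905
t=5: π = [0.1522, 0.2256, 0.2522, 0.2191, 0.1508], E[r] = 3.6301, γ^t·E[r] = 2.143511, running G = 16.880416
t=6: π = [0.1521, 0.2259, 0.2521, 0.2192, 0.1507], E[r] = 3.6301, γ^t·E[r] = 1.929180, running G = 18.809596

G = 18.8096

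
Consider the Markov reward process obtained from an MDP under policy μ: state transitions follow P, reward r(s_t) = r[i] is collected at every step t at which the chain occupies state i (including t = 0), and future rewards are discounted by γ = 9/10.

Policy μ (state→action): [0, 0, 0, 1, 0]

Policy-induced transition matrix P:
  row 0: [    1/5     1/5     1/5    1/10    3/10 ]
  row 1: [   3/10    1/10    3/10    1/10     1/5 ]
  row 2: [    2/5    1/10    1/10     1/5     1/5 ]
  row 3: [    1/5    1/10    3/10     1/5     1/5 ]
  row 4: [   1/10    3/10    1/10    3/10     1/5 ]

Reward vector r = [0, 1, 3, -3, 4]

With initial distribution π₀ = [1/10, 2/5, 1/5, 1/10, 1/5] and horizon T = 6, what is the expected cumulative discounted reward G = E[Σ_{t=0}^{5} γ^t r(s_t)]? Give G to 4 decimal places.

t=0: π = [0.1000, 0.4000, 0.2000, 0.1000, 0.2000], E[r] = 1.5000, γ^t·E[r] = 1.500000, running G = 1.500000
t=1: π = [0.2600, 0.1500, 0.2100, 0.1700, 0.2100], E[r] = 1.1100, γ^t·E[r] = 0.999000, running G = 2.499000
t=2: π = [0.2360, 0.1680, 0.1900, 0.1800, 0.2260], E[r] = 1.1020, γ^t·E[r] = 0.892620, running G = 3.391620
t=3: π = [0.2322, 0.1688, 0.1932, 0.1822, 0.2236], E[r] = 1.0962, γ^t·E[r] = 0.799130, running G = 4.190750
t=4: π = [0.2332, 0.1679, 0.1934, 0.1823, 0.2232], E[r] = 1.0943, γ^t·E[r] = 0.717970, running G = 4.908720
t=5: π = [0.2332, 0.1680, 0.1934, 0.1822, 0.2233], E[r] = 1.0947, γ^t·E[r] = 0.646383, running G = 5.555103

G = 5.5551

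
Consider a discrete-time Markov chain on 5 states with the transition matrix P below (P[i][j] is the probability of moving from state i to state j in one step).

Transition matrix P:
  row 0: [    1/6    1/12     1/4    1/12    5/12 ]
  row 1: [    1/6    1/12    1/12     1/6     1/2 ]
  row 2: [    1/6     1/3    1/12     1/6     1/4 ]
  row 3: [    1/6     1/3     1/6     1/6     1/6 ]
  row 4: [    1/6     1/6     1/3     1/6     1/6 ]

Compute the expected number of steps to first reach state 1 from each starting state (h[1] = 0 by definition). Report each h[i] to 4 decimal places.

h = [5.0887, 0.0000, 3.9858, 3.9347, 4.5990]

First-step conditioning: h[1] = 0; for i ≠ 1, h[i] = 1 + Σ_k P[i][k]·h[k].
  h[0] = 1 + 1/6·h[0] + 1/4·h[2] + 1/12·h[3] + 5/12·h[4]
  h[2] = 1 + 1/6·h[0] + 1/12·h[2] + 1/6·h[3] + 1/4·h[4]
  h[3] = 1 + 1/6·h[0] + 1/6·h[2] + 1/6·h[3] + 1/6·h[4]
  h[4] = 1 + 1/6·h[0] + 1/3·h[2] + 1/6·h[3] + 1/6·h[4]
Solving the 4×4 linear system over states ≠ 1 gives exactly h = [7170/1409, 0, 5616/1409, 5544/1409, 6480/1409] (h[1] = 0 is the target).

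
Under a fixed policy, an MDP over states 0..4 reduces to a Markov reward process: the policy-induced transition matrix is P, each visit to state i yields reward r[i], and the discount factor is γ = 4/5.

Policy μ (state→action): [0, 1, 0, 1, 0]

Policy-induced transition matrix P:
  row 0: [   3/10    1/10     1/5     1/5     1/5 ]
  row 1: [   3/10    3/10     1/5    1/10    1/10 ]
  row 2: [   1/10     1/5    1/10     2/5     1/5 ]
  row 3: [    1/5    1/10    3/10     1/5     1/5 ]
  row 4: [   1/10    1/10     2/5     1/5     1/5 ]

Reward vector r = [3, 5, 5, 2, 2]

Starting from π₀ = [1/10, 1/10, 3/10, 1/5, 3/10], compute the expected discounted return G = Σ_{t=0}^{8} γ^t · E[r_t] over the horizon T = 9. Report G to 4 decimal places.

t=0: π = [0.1000, 0.1000, 0.3000, 0.2000, 0.3000], E[r] = 3.3000, γ^t·E[r] = 3.300000, running G = 3.300000
t=1: π = [0.1600, 0.1500, 0.2500, 0.2500, 0.1900], E[r] = 3.3600, γ^t·E[r] = 2.688000, running G = 5.988000
t=2: π = [0.1870, 0.1550, 0.2380, 0.2350, 0.1850], E[r] = 3.3660, γ^t·E[r] = 2.154240, running G = 8.142240
t=3: π = [0.1919, 0.1548, 0.2367, 0.2321, 0.1845], E[r] = 3.3664, γ^t·E[r] = 1.723597, running G = 9.865837
t=4: π = [0.1926, 0.1546, 0.2364, 0.2319, 0.1845], E[r] = 3.3658, γ^t·E[r] = 1.378615, running G = 11.244452
t=5: π = [0.1926, 0.1546, 0.2364, 0.2318, 0.1845], E[r] = 3.3657, γ^t·E[r] = 1.102863, running G = 12.347315
t=6: π = [0.1926, 0.1546, 0.2364, 0.2318, 0.1845], E[r] = 3.3656, γ^t·E[r] = 0.882280, running G = 13.229595
t=7: π = [0.1926, 0.1546, 0.2364, 0.2318, 0.1845], E[r] = 3.3656, γ^t·E[r] = 0.705824, running G = 13.935419
t=8: π = [0.1926, 0.1546, 0.2364, 0.2318, 0.1845], E[r] = 3.3656, γ^t·E[r] = 0.564659, running G = 14.500078

G = 14.5001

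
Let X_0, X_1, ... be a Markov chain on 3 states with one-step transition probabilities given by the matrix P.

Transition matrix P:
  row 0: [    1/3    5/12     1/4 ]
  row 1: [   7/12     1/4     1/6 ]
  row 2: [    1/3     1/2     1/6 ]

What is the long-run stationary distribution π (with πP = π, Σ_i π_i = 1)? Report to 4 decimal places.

π = [0.4262, 0.3716, 0.2022]

Balance equations π_j = Σ_i π_i·P[i][j]:
  π_0 = 1/3·π_0 + 7/12·π_1 + 1/3·π_2
  π_1 = 5/12·π_0 + 1/4·π_1 + 1/2·π_2
  normalize: π_0 + π_1 + π_2 = 1
Solving the linear system gives exactly π = [26/61, 68/183, 37/183].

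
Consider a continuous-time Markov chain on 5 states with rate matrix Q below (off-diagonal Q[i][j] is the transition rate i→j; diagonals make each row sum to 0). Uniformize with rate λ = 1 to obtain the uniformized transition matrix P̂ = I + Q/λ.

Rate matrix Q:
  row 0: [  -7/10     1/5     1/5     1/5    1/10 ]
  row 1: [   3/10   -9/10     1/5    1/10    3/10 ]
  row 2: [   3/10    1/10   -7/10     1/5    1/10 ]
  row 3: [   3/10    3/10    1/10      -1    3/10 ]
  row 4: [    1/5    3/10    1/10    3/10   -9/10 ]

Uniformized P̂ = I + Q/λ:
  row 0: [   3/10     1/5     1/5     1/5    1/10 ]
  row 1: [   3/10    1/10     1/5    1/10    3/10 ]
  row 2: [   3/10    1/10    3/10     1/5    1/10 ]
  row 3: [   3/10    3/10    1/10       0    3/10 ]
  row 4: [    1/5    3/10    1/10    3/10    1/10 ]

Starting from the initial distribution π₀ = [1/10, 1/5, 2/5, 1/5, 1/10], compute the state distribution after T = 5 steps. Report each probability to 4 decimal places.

π = [0.2828, 0.1956, 0.1848, 0.1646, 0.1722]

t=0: π = [0.1000, 0.2000, 0.4000, 0.2000, 0.1000]
t=1: π = [0.2900, 0.1700, 0.2100, 0.1500, 0.1800]
t=2: π = [0.2820, 0.1950, 0.1880, 0.1710, 0.1640]
t=3: π = [0.2836, 0.1952, 0.1853, 0.1627, 0.1732]
t=4: π = [0.2827, 0.1955, 0.1849, 0.1653, 0.1716]
t=5: π = [0.2828, 0.1956, 0.1848, 0.1646, 0.1722]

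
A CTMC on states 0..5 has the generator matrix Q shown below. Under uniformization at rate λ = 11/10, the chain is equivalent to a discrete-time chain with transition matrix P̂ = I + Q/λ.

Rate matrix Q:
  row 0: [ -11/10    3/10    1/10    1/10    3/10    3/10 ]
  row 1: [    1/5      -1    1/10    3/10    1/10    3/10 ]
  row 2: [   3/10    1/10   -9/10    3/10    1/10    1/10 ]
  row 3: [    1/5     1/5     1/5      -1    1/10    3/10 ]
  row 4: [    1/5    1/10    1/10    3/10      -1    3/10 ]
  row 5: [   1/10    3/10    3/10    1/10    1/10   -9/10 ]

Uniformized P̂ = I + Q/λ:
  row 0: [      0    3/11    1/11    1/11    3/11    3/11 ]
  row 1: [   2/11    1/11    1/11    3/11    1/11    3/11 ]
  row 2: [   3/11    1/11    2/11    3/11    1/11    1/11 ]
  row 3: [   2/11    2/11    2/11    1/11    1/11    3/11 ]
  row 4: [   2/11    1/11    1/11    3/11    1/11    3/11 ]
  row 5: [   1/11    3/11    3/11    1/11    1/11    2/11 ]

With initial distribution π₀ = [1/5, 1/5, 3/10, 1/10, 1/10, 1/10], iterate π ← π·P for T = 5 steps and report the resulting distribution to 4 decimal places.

t=0: π = [0.2000, 0.2000, 0.3000, 0.1000, 0.1000, 0.1000]
t=1: π = [0.1636, 0.1545, 0.1455, 0.2000, 0.1273, 0.2091]
t=2: π = [0.1463, 0.1769, 0.1603, 0.1686, 0.1207, 0.2273]
t=3: π = [0.1491, 0.1742, 0.1621, 0.1742, 0.1175, 0.2229]
t=4: π = [0.1492, 0.1744, 0.1620, 0.1734, 0.1180, 0.2230]
t=5: π = [0.1492, 0.1743, 0.1619, 0.1735, 0.1180, 0.2230]

π = [0.1492, 0.1743, 0.1619, 0.1735, 0.1180, 0.2230]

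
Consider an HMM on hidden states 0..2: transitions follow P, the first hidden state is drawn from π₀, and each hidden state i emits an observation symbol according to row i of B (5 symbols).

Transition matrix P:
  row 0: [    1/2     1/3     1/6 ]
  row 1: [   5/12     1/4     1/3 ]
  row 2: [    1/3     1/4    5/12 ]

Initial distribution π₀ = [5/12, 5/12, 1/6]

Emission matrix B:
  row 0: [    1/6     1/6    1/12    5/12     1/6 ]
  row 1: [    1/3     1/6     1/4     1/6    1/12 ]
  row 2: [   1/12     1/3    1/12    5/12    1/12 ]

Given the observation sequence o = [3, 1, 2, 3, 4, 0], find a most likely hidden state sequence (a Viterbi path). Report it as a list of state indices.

t=0: δ = [1.736e-01, 6.944e-02, 6.944e-02]  (obs o_0=3)
t=1: δ = [1.447e-02, 9.645e-03, 9.645e-03]  ψ = [0, 0, 0]  (obs o_1=1)
t=2: δ = [6.028e-04, 1.206e-03, 3.349e-04]  ψ = [0, 0, 2]  (obs o_2=2)
t=3: δ = [2.093e-04, 5.023e-05, 1.674e-04]  ψ = [1, 1, 1]  (obs o_3=3)
t=4: δ = [1.744e-05, 5.814e-06, 5.814e-06]  ψ = [0, 0, 2]  (obs o_4=4)
t=5: δ = [1.454e-06, 1.938e-06, 2.423e-07]  ψ = [0, 0, 0]  (obs o_5=0)
backtrack: best end state = 1; path = [0, 0, 1, 0, 0, 1]

path = [0, 0, 1, 0, 0, 1]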